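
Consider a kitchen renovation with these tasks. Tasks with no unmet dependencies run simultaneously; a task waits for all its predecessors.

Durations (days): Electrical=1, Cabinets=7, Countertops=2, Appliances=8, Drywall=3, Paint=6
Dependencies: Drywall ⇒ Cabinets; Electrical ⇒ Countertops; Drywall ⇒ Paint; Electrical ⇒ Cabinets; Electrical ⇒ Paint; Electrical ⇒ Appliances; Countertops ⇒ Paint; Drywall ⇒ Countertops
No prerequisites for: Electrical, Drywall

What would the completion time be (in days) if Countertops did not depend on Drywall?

Original critical path: Drywall→Countertops→Paint = 3+2+6 = 11 ⇒ 11 days.
Without Drywall→Countertops, Countertops's earliest start moves from 3 to 1.
The longest chain is now Drywall→Cabinets = 3+7 = 10, so the plan takes 10 days.

10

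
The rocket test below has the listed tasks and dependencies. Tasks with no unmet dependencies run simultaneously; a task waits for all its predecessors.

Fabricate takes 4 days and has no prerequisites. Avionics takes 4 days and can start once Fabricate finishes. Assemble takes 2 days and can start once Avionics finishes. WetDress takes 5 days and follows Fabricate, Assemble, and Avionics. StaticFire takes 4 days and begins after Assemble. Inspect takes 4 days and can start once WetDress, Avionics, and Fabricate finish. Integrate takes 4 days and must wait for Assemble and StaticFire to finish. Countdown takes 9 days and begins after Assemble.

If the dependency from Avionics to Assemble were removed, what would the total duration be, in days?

17

Before: longest chain Fabricate→Avionics→Assemble→WetDress→Inspect = 4+4+2+5+4 = 19, finish 19.
Without Avionics→Assemble, Assemble's earliest start moves from 8 to 0.
The longest chain is now Fabricate→Avionics→WetDress→Inspect = 4+4+5+4 = 17, so the job takes 17 days.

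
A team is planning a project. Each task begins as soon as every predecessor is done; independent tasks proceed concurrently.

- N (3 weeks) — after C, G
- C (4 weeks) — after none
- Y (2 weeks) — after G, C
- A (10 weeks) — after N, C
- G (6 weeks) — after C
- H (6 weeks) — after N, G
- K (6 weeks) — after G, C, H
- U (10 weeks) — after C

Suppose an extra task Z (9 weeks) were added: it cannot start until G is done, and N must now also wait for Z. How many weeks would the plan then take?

Originally the plan takes 25 weeks.
With Z inserted, N now waits for max(C, G, Z).
New critical path: C→G→Z→N→H→K = 4+6+9+3+6+6 = 34 ⇒ 34 weeks.

34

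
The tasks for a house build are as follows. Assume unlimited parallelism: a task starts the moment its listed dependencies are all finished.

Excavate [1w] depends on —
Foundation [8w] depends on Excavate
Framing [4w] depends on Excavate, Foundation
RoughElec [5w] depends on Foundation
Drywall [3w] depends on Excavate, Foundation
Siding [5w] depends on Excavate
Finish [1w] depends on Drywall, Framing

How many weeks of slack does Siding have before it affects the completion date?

Critical path: Excavate→Foundation→Framing→Finish = 1+8+4+1 = 14, so the finish is 14 weeks.
Siding finishes as early as 6 and must finish by 14.
So Siding can slip 14 − 6 = 8 weeks.

8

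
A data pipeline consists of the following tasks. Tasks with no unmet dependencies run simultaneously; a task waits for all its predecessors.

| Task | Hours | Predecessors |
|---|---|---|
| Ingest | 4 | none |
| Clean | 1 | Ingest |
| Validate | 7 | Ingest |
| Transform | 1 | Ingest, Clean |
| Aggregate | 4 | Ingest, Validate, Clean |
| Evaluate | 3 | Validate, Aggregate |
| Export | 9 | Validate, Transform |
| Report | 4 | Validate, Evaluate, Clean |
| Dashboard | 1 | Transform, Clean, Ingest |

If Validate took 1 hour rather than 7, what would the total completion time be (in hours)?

16

Critical path before the change: Ingest→Validate→Aggregate→Evaluate→Report = 4+7+4+3+4 = 22 giving 22 hours.
Validate lies on that path, so at 1 hour the path becomes 16 hours.
New critical path: Ingest→Clean→Aggregate→Evaluate→Report = 4+1+4+3+4 = 16 ⇒ 16 hours.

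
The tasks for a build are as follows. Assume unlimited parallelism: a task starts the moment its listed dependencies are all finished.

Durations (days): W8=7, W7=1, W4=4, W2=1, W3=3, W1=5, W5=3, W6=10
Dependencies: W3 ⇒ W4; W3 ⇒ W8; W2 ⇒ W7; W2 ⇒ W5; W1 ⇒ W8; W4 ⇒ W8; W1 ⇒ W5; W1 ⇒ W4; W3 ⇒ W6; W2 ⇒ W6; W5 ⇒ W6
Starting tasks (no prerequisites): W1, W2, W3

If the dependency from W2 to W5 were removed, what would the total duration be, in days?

Before: longest chain W1→W5→W6 = 5+3+10 = 18, finish 18.
Dropping W2→W5 doesn't change W5's earliest start (5); another predecessor still binds.
After: W1→W5→W6 = 5+3+10 = 18 → 18 days.

18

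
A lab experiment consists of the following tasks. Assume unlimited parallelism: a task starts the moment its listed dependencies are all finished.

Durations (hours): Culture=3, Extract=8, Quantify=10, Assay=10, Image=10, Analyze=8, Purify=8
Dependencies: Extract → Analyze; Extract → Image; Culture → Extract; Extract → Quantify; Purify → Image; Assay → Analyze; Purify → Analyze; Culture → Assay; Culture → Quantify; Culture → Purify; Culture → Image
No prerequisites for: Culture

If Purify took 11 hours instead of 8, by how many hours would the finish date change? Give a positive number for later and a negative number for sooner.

3

The binding path is Culture→Purify→Image = 3+8+10 = 21; finish at 21 hours.
Purify lies on that path, so at 11 hours the path becomes 24 hours.
That remains the longest chain; total 24 hours.
Change in finish: 24 − 21 = +3 hours.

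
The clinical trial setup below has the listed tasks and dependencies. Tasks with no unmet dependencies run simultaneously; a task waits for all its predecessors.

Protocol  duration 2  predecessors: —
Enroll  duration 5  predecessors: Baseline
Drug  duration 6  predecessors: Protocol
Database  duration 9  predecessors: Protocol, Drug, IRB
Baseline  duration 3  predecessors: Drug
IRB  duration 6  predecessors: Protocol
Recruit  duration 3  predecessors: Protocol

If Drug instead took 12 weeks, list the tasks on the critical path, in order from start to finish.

Protocol, Drug, Database

The binding path is Protocol→Drug→Database = 2+6+9 = 17; finish at 17 weeks.
Drug is on the critical path; changing it to 12 makes that path 23 weeks.
No other chain overtakes it, so the finish is 23 weeks.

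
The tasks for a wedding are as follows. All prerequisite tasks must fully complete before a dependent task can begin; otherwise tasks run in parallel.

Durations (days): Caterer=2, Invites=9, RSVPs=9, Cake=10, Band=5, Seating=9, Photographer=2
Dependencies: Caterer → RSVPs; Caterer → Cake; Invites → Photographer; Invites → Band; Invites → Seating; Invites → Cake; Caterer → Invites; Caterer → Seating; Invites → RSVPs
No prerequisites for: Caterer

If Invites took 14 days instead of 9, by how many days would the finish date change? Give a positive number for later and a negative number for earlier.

5

Critical path before the change: Caterer→Invites→Cake = 2+9+10 = 21 giving 21 days.
Since Invites is critical, the +5 change carries straight to that chain (now 26 days).
That remains the longest chain; total 26 days.
Change in finish: 26 − 21 = +5 days.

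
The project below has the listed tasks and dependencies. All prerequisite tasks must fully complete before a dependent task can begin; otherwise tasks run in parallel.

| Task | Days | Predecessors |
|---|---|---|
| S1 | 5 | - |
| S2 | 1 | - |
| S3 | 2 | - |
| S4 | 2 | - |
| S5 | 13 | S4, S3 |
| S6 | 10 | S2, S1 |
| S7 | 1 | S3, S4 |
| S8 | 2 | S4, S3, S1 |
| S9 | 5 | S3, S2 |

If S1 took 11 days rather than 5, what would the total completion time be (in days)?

Baseline: S1→S6 = 5+10 = 15 → 15 days.
S1 lies on that path, so at 11 days the path becomes 21 days.
That remains the longest chain; total 21 days.

21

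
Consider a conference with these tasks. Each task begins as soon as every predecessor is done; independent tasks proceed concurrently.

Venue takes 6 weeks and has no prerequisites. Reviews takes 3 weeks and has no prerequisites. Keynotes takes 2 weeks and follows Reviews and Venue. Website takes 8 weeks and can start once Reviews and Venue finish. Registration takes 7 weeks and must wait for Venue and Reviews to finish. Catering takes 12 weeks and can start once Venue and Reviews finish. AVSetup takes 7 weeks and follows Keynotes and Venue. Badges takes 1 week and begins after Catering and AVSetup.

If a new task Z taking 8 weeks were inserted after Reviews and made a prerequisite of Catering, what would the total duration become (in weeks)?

24

Originally the schedule takes 19 weeks.
With Z inserted, Catering now waits for max(Venue, Reviews, Z).
New critical path: Reviews→Z→Catering→Badges = 3+8+12+1 = 24 ⇒ 24 weeks.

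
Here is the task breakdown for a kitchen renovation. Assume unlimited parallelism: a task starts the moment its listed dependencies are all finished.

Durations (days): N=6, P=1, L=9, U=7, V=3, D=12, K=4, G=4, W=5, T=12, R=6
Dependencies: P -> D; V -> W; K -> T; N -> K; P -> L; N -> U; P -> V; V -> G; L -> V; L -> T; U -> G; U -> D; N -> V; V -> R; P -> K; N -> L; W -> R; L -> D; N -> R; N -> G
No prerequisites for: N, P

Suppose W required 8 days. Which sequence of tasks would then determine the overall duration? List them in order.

N, L, V, W, R

Actual critical path: N→L→V→W→R = 6+9+3+5+6 = 29 ⇒ 29 days.
W lies on that path, so at 8 days the path becomes 32 days.
The critical path is still N→L→V→W→R; finish is now 32 days.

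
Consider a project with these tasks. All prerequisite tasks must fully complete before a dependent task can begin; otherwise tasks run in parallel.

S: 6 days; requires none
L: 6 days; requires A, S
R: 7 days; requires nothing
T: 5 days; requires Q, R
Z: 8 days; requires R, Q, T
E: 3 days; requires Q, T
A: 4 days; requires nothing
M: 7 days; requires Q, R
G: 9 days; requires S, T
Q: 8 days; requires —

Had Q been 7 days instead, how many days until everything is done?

Critical path before the change: Q→T→G = 8+5+9 = 22 giving 22 days.
Q is on the critical path; changing it to 7 makes that path 21 days.
Now R→T→G = 7+5+9 = 21 is longest, so the finish becomes 21 days.

21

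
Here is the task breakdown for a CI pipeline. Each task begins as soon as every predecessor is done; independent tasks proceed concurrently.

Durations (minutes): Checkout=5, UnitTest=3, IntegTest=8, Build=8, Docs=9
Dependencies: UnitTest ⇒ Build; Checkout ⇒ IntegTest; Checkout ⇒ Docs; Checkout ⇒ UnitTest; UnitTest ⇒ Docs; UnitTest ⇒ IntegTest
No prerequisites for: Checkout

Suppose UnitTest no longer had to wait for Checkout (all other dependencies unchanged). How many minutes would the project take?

14

Before: longest chain Checkout→UnitTest→Docs = 5+3+9 = 17, finish 17.
Without Checkout→UnitTest, UnitTest's earliest start moves from 5 to 0.
New critical path: Checkout→Docs = 5+9 = 14 ⇒ 14 minutes.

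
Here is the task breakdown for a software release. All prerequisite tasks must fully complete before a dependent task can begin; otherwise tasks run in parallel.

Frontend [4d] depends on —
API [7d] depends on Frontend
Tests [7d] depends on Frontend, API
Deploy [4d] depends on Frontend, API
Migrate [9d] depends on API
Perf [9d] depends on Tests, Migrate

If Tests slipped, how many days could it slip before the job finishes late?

2

Critical path: Frontend→API→Migrate→Perf = 4+7+9+9 = 29, so the finish is 29 days.
Tests finishes as early as 18 and must finish by 20.
So Tests can slip 20 − 18 = 2 days.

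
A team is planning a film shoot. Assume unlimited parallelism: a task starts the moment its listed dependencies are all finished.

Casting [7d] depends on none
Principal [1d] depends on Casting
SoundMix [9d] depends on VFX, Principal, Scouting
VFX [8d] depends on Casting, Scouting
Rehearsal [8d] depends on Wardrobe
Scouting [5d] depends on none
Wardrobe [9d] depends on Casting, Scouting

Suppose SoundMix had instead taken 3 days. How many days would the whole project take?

Actual critical path: Casting→VFX→SoundMix = 7+8+9 = 24 ⇒ 24 days.
SoundMix lies on that path, so at 3 days the path becomes 18 days.
The binding chain switches to Casting→Wardrobe→Rehearsal = 7+9+8 = 24; finish 24 days.

24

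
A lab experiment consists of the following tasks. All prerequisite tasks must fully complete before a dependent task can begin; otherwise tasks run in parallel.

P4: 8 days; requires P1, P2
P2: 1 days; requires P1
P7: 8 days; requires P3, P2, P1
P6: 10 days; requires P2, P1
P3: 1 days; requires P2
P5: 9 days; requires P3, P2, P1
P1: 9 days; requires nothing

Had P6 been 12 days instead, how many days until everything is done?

The binding path is P1→P2→P6 = 9+1+10 = 20; finish at 20 days.
P6 lies on that path, so at 12 days the path becomes 22 days.
No other chain overtakes it, so the finish is 22 days.

22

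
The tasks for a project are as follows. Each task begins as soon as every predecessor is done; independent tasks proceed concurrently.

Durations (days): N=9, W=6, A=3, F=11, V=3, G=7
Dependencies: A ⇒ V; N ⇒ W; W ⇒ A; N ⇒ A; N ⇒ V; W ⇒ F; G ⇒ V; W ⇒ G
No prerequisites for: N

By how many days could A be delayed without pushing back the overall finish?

5

N→W→F = 9+6+11 = 26 sets the makespan at 26 days.
Longest path through A: 21 days (earliest finish 18, latest finish 23).
Float = 26 − 21 = 5.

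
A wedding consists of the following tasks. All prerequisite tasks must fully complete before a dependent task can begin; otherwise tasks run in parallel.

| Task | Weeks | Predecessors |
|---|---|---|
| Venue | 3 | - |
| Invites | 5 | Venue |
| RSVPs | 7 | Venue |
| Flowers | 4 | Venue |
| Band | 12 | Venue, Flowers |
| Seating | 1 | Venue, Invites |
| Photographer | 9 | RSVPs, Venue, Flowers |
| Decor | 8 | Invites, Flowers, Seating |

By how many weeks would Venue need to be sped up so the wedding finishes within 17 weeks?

Current finish: 19 weeks; target: 17.
Venue is on every critical path, so each week cut from Venue cuts the finish by one (this holds down to a finish of 17).
Need 19 − 17 = 2 weeks off Venue → Venue becomes 1 week, finish becomes 17.

2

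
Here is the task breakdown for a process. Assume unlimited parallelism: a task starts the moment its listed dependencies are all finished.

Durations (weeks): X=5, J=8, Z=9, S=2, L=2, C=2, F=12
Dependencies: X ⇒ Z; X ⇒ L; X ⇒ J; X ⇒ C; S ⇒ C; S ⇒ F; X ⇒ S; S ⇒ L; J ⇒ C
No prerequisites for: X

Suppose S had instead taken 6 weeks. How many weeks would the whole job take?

23

Critical path before the change: X→S→F = 5+2+12 = 19 giving 19 weeks.
Since S is critical, the +4 change carries straight to that chain (now 23 weeks).
The critical path is still X→S→F; finish is now 23 weeks.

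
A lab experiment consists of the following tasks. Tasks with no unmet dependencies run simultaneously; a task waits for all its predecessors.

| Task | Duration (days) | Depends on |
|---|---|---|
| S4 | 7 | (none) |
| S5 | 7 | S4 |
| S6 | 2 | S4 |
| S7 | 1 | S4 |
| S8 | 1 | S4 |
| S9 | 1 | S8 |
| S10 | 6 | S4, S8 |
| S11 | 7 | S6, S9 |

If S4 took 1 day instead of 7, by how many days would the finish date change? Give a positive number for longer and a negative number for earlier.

Critical path before the change: S4→S6→S11 = 7+2+7 = 16 giving 16 days.
S4 lies on that path, so at 1 day the path becomes 10 days.
That remains the longest chain; total 10 days.
Change in finish: 10 − 16 = -6 days.

-6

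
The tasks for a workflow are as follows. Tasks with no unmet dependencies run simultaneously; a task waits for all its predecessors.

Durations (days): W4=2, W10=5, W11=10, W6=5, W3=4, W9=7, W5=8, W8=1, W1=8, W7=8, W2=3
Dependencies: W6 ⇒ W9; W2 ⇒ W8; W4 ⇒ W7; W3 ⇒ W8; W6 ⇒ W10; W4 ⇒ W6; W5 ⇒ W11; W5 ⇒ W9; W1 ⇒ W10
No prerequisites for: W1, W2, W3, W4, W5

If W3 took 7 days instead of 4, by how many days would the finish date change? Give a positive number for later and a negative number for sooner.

0

Actual critical path: W5→W11 = 8+10 = 18 ⇒ 18 days.
The longest path through W3 is only 5 days, so W3 has float 13.
That remains the longest chain; total 18 days.
Change in finish: 18 − 18 = +0 days.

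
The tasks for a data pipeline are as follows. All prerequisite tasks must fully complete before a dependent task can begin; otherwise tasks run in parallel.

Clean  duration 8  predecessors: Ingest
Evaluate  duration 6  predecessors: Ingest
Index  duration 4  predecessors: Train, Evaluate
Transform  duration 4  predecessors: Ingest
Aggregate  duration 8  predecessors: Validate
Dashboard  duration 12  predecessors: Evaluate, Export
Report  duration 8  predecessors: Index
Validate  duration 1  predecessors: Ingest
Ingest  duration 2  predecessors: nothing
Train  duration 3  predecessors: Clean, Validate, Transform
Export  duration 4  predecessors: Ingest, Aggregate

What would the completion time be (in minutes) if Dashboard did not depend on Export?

With the dependency in place, Ingest→Validate→Aggregate→Export→Dashboard = 2+1+8+4+12 = 27 sets the finish at 27 minutes.
Without Export→Dashboard, Dashboard's earliest start moves from 15 to 8.
New critical path: Ingest→Clean→Train→Index→Report = 2+8+3+4+8 = 25 ⇒ 25 minutes.

25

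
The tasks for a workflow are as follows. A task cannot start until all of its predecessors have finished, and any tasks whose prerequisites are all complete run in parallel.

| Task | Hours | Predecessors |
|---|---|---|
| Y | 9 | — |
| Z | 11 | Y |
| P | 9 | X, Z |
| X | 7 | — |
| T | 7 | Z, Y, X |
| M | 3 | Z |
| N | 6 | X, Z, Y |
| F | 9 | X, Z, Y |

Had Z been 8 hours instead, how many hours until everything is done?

As given, the longest chain is Y→Z→F = 9+11+9 = 29, so the finish is 29 hours.
Z lies on that path, so at 8 hours the path becomes 26 hours.
The critical path is still Y→Z→F; finish is now 26 hours.

26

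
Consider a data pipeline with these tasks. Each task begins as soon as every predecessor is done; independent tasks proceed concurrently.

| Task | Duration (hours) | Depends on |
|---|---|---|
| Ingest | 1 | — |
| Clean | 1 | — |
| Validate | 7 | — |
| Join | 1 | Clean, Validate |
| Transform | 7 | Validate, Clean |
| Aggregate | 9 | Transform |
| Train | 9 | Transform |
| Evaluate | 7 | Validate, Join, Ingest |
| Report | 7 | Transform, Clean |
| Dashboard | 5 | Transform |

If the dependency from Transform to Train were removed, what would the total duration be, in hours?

With the dependency in place, Validate→Transform→Aggregate = 7+7+9 = 23 sets the finish at 23 hours.
Without Transform→Train, Train's earliest start moves from 14 to 0.
New critical path: Validate→Transform→Aggregate = 7+7+9 = 23 ⇒ 23 hours.

23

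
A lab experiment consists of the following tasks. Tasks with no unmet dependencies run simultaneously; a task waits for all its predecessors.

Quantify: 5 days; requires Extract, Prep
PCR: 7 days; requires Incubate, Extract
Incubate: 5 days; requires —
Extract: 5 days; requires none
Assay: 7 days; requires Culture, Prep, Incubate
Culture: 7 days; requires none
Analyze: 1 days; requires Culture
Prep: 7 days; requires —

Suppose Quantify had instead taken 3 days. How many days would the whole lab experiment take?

As given, the longest chain is Prep→Assay = 7+7 = 14, so the finish is 14 days.
Quantify has 2 days of float (longest path through it is 12).
No other chain overtakes it, so the finish is 14 days.

14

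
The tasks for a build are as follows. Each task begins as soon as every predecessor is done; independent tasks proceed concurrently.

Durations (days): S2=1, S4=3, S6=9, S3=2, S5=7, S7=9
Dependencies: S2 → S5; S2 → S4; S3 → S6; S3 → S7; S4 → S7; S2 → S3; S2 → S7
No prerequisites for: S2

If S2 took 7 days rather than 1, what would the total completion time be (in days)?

Critical path before the change: S2→S4→S7 = 1+3+9 = 13 giving 13 days.
Since S2 is critical, the +6 change carries straight to that chain (now 19 days).
The critical path is still S2→S4→S7; finish is now 19 days.

19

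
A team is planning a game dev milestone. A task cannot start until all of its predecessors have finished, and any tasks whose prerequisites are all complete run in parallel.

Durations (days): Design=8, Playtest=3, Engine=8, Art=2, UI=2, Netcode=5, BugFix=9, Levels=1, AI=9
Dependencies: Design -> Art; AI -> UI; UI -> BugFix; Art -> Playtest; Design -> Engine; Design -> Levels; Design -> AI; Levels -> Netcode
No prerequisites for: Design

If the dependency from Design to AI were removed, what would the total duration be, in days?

20

Before: longest chain Design→AI→UI→BugFix = 8+9+2+9 = 28, finish 28.
Without Design→AI, AI's earliest start moves from 8 to 0.
New critical path: AI→UI→BugFix = 9+2+9 = 20 ⇒ 20 days.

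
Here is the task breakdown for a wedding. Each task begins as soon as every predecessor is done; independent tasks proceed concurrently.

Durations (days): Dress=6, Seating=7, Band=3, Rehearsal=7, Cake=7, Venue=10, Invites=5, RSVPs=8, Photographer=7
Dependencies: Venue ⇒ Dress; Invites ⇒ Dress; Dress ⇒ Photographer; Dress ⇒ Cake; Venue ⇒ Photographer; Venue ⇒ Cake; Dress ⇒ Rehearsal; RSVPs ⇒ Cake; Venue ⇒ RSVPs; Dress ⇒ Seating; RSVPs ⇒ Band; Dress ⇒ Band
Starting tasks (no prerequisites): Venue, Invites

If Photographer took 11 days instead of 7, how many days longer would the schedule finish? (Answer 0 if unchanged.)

2

The binding path is Venue→RSVPs→Cake = 10+8+7 = 25; finish at 25 days.
Photographer has 2 days of float (longest path through it is 23).
New critical path: Venue→Dress→Photographer = 10+6+11 = 27 ⇒ 27 days.
Change in finish: 27 − 25 = +2 days.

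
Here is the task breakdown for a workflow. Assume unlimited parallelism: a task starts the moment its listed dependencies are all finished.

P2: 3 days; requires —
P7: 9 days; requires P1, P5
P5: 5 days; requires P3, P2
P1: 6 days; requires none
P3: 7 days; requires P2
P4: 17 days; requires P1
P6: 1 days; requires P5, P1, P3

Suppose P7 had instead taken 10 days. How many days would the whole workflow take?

25

Critical path before the change: P2→P3→P5→P7 = 3+7+5+9 = 24 giving 24 days.
P7 lies on that path, so at 10 days the path becomes 25 days.
That remains the longest chain; total 25 days.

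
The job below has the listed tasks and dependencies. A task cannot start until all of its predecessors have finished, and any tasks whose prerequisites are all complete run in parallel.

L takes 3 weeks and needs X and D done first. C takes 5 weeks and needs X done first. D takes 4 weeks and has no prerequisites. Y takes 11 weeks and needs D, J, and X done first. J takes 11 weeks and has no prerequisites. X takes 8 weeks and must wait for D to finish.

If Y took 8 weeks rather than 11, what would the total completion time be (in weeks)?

20

Baseline: D→X→Y = 4+8+11 = 23 → 23 weeks.
Y is on the critical path; changing it to 8 makes that path 20 weeks.
No other chain overtakes it, so the finish is 20 weeks.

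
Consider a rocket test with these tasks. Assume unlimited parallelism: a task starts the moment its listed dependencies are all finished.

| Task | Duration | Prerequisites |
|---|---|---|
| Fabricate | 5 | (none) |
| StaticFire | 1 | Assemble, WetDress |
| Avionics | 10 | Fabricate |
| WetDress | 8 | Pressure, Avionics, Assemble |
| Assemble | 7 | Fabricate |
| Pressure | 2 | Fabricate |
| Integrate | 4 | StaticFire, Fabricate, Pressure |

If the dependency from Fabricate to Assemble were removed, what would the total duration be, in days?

28

Original critical path: Fabricate→Avionics→WetDress→StaticFire→Integrate = 5+10+8+1+4 = 28 ⇒ 28 days.
Without Fabricate→Assemble, Assemble's earliest start moves from 5 to 0.
New critical path: Fabricate→Avionics→WetDress→StaticFire→Integrate = 5+10+8+1+4 = 28 ⇒ 28 days.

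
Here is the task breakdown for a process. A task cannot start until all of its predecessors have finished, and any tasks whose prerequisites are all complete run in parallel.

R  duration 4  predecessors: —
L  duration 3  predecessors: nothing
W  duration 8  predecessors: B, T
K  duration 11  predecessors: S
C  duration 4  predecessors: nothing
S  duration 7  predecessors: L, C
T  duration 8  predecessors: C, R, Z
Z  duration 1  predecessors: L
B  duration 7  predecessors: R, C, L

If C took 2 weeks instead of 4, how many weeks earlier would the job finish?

1

The binding path is C→S→K = 4+7+11 = 22; finish at 22 weeks.
C is on the critical path; changing it to 2 makes that path 20 weeks.
The binding chain switches to L→S→K = 3+7+11 = 21; finish 21 weeks.
Change in finish: 21 − 22 = -1 weeks.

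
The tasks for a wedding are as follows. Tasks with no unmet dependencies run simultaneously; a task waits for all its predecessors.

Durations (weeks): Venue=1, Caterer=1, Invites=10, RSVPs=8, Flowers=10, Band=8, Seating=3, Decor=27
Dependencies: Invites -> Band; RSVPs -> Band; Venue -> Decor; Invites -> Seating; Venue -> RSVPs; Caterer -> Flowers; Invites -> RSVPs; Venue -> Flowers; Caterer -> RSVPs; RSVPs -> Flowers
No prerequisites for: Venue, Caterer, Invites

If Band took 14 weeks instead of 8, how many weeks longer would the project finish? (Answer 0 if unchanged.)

As given, the longest chain is Venue→Decor = 1+27 = 28, so the finish is 28 weeks.
Band has 2 weeks of float (longest path through it is 26).
New critical path: Invites→RSVPs→Band = 10+8+14 = 32 ⇒ 32 weeks.
Change in finish: 32 − 28 = +4 weeks.

4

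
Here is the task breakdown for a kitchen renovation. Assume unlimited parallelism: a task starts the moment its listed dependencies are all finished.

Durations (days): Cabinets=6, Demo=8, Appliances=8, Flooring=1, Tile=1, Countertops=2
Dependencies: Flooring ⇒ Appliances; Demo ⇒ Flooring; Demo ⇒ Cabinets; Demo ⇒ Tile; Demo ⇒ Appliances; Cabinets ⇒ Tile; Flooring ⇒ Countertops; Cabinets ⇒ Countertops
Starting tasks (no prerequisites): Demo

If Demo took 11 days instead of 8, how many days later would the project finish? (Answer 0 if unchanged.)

The binding path is Demo→Flooring→Appliances = 8+1+8 = 17; finish at 17 days.
Demo is on the critical path; changing it to 11 makes that path 20 days.
No other chain overtakes it, so the finish is 20 days.
Change in finish: 20 − 17 = +3 days.

3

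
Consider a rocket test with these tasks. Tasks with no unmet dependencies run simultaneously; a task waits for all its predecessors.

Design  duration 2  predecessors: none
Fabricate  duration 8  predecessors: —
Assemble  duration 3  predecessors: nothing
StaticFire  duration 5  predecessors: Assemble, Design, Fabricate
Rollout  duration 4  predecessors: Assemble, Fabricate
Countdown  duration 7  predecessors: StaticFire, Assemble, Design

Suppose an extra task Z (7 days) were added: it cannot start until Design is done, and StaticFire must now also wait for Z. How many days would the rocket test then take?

21

Originally the rocket test takes 20 days.
With Z inserted, StaticFire now waits for max(Assemble, Design, Fabricate, Z).
New critical path: Design→Z→StaticFire→Countdown = 2+7+5+7 = 21 ⇒ 21 days.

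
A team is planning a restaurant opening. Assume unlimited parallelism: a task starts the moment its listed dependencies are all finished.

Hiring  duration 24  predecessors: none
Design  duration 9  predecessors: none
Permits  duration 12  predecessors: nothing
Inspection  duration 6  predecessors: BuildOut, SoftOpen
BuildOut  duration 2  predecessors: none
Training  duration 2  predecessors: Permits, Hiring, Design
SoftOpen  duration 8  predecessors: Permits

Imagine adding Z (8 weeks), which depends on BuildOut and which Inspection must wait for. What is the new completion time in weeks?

Originally the project takes 26 weeks.
With Z inserted, Inspection now waits for max(BuildOut, SoftOpen, Z).
New critical path: Permits→SoftOpen→Inspection = 12+8+6 = 26 ⇒ 26 weeks.

26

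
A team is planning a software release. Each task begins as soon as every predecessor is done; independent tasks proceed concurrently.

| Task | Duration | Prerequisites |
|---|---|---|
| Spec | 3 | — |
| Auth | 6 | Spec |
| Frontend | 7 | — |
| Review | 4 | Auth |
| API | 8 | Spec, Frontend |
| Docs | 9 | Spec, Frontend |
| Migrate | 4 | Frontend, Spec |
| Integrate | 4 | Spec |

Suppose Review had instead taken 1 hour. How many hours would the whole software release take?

Actual critical path: Frontend→Docs = 7+9 = 16 ⇒ 16 hours.
Review has 3 hours of float (longest path through it is 13).
That remains the longest chain; total 16 hours.

16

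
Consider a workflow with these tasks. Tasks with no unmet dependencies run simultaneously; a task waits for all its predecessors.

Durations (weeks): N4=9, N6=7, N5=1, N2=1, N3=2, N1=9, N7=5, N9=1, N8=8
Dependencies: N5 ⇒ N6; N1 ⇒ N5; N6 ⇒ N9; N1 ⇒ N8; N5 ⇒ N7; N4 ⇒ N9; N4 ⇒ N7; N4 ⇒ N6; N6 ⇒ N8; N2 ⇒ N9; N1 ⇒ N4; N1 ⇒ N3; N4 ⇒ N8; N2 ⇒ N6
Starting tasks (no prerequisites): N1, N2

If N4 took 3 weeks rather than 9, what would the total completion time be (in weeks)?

Critical path before the change: N1→N4→N6→N8 = 9+9+7+8 = 33 giving 33 weeks.
Since N4 is critical, the -6 change carries straight to that chain (now 27 weeks).
No other chain overtakes it, so the finish is 27 weeks.

27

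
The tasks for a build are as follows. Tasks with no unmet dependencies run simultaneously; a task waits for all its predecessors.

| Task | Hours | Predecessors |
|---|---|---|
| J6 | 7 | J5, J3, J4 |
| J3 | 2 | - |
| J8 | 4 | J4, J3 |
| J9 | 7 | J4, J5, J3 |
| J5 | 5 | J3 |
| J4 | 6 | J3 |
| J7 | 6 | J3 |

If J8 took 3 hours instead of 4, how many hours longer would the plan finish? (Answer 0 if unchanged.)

0

The binding path is J3→J4→J6 = 2+6+7 = 15; finish at 15 hours.
J8 is off the critical path — its longest chain is 12 hours, giving 3 of slack.
No other chain overtakes it, so the finish is 15 hours.
Change in finish: 15 − 15 = +0 hours.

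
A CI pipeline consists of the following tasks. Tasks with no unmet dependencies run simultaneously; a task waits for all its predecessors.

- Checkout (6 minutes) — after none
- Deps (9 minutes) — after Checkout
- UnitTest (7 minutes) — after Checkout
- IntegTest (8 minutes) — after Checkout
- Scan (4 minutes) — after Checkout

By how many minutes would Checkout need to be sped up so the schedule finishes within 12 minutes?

3

Current finish: 15 minutes; target: 12.
Checkout is on every critical path, so each minute cut from Checkout cuts the finish by one (this holds down to a finish of 10).
Need 15 − 12 = 3 minutes off Checkout → Checkout becomes 3 minutes, finish becomes 12.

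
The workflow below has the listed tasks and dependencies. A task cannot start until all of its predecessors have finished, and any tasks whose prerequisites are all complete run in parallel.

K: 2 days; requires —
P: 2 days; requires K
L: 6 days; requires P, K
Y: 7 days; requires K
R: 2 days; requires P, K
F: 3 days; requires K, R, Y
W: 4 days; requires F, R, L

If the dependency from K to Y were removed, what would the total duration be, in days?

With the dependency in place, K→Y→F→W = 2+7+3+4 = 16 sets the finish at 16 days.
Without K→Y, Y's earliest start moves from 2 to 0.
After: K→P→L→W = 2+2+6+4 = 14 → 14 days.

14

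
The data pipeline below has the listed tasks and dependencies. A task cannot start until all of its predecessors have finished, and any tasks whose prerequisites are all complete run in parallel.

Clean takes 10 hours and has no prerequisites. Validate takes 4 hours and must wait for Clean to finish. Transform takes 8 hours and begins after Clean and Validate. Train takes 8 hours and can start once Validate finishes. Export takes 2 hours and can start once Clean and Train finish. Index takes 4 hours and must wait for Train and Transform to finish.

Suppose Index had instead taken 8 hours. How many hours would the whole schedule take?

Actual critical path: Clean→Validate→Transform→Index = 10+4+8+4 = 26 ⇒ 26 hours.
Index is on the critical path; changing it to 8 makes that path 30 hours.
No other chain overtakes it, so the finish is 30 hours.

30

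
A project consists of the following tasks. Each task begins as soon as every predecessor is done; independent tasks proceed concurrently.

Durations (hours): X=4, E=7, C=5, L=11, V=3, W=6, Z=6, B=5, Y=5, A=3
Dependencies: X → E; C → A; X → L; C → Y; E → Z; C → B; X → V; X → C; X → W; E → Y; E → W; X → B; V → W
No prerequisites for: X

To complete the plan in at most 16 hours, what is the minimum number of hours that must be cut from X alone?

1

Current finish: 17 hours; target: 16.
X is on every critical path, so each hour cut from X cuts the finish by one (this holds down to a finish of 14).
Need 17 − 16 = 1 hour off X → X becomes 3 hours, finish becomes 16.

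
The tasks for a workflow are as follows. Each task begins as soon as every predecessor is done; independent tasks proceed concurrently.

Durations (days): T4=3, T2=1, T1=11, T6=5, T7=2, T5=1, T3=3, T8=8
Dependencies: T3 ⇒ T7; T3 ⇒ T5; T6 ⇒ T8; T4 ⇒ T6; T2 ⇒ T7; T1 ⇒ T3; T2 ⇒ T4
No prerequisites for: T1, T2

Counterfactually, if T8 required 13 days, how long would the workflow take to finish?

22

The binding path is T2→T4→T6→T8 = 1+3+5+8 = 17; finish at 17 days.
T8 is on the critical path; changing it to 13 makes that path 22 days.
No other chain overtakes it, so the finish is 22 days.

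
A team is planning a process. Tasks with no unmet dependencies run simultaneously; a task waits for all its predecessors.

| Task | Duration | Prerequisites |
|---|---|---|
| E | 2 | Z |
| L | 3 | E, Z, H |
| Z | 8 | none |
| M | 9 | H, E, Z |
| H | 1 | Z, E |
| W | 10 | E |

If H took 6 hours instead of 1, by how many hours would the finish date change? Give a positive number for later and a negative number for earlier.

5

As given, the longest chain is Z→E→H→M = 8+2+1+9 = 20, so the finish is 20 hours.
H is on the critical path; changing it to 6 makes that path 25 hours.
The critical path is still Z→E→H→M; finish is now 25 hours.
Change in finish: 25 − 20 = +5 hours.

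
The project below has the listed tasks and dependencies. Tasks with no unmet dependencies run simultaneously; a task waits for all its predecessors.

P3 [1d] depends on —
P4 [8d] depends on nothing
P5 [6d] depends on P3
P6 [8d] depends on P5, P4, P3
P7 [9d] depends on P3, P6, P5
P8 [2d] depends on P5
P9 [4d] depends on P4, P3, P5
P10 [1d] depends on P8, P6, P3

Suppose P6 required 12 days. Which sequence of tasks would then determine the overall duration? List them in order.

P4, P6, P7

Baseline: P4→P6→P7 = 8+8+9 = 25 → 25 days.
Since P6 is critical, the +4 change carries straight to that chain (now 29 days).
No other chain overtakes it, so the finish is 29 days.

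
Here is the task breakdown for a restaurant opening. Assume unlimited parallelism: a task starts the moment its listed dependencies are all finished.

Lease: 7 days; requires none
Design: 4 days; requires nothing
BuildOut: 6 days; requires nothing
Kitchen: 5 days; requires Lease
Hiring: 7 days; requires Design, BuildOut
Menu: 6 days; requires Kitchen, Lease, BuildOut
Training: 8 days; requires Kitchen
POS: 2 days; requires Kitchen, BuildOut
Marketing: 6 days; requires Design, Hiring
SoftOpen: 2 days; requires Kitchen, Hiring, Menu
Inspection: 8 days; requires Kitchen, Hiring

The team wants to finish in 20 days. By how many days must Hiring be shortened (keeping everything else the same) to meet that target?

Current finish: 21 days; target: 20.
Hiring is on every critical path, so each day cut from Hiring cuts the finish by one (this holds down to a finish of 20).
Need 21 − 20 = 1 day off Hiring → Hiring becomes 6 days, finish becomes 20.

1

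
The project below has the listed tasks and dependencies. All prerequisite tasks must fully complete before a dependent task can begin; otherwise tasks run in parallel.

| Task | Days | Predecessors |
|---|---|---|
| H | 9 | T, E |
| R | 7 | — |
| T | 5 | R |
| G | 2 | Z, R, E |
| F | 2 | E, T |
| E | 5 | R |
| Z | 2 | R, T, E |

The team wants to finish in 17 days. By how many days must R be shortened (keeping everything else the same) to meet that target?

4

Current finish: 21 days; target: 17.
R is on every critical path, so each day cut from R cuts the finish by one (this holds down to a finish of 15).
Need 21 − 17 = 4 days off R → R becomes 3 days, finish becomes 17.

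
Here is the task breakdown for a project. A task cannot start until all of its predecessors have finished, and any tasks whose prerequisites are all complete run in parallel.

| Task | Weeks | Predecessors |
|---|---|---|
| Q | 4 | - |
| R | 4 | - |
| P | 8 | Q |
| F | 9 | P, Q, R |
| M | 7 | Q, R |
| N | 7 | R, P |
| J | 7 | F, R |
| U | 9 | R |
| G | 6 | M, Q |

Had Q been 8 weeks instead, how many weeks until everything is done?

32

Baseline: Q→P→F→J = 4+8+9+7 = 28 → 28 weeks.
Q lies on that path, so at 8 weeks the path becomes 32 weeks.
The critical path is still Q→P→F→J; finish is now 32 weeks.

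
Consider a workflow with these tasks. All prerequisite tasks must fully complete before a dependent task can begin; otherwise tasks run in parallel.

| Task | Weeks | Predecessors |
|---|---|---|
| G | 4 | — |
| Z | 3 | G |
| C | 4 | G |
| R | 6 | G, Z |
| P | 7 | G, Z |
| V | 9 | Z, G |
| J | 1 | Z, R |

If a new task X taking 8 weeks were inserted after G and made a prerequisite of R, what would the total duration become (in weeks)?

19

Originally the project takes 16 weeks.
With X inserted, R now waits for max(G, Z, X).
New critical path: G→X→R→J = 4+8+6+1 = 19 ⇒ 19 weeks.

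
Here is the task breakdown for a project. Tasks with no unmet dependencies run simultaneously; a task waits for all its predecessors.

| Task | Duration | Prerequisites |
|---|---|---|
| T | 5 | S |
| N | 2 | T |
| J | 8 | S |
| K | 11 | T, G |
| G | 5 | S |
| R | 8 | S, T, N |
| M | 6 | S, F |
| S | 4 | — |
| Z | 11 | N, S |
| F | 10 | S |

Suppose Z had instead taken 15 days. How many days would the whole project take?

26

As given, the longest chain is S→T→N→Z = 4+5+2+11 = 22, so the finish is 22 days.
Z lies on that path, so at 15 days the path becomes 26 days.
The critical path is still S→T→N→Z; finish is now 26 days.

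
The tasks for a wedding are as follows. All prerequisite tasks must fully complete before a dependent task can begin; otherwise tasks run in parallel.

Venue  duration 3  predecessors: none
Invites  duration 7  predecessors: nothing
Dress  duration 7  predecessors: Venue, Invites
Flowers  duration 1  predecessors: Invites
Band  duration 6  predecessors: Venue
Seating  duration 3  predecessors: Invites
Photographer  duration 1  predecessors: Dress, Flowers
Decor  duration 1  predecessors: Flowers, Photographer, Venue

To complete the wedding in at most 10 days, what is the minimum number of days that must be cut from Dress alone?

6

Current finish: 16 days; target: 10.
Dress is on every critical path, so each day cut from Dress cuts the finish by one (this holds down to a finish of 10).
Need 16 − 10 = 6 days off Dress → Dress becomes 1 day, finish becomes 10.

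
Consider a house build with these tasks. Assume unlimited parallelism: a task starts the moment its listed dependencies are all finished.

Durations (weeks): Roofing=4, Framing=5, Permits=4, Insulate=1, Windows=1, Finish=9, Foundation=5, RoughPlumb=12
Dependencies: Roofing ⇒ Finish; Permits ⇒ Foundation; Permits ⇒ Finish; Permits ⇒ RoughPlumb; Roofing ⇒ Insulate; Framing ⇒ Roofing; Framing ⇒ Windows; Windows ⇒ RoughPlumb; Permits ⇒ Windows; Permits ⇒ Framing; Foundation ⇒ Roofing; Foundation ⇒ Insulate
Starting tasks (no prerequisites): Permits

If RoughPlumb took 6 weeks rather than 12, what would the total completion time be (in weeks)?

22

Critical path before the change: Permits→Framing→Windows→RoughPlumb = 4+5+1+12 = 22 giving 22 weeks.
Since RoughPlumb is critical, the -6 change carries straight to that chain (now 16 weeks).
Now Permits→Foundation→Roofing→Finish = 4+5+4+9 = 22 is longest, so the finish becomes 22 weeks.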